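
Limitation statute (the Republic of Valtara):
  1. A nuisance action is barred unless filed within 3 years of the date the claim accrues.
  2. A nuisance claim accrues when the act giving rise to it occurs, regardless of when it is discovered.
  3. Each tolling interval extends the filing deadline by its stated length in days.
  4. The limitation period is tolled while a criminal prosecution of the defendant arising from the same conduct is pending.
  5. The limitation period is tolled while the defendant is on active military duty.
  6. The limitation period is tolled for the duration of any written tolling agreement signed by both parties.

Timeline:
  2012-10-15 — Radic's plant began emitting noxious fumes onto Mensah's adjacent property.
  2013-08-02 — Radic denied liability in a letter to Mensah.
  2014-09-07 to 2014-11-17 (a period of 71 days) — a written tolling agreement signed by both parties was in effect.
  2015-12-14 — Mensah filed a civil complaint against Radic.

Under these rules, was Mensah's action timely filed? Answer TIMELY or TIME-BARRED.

TIMELY

The claim accrued on 2012-10-15, the date of the act.
3 years from 2012-10-15 is 2015-10-15.
Because the written tolling agreement ran from 2014-09-07 to 2014-11-17, the deadline is extended by 71 days to 2015-12-25.
Nothing else in the chronology tolls or restarts the period.
Mensah filed on 2015-12-14, before the 2015-12-25 deadline, so the action is timely.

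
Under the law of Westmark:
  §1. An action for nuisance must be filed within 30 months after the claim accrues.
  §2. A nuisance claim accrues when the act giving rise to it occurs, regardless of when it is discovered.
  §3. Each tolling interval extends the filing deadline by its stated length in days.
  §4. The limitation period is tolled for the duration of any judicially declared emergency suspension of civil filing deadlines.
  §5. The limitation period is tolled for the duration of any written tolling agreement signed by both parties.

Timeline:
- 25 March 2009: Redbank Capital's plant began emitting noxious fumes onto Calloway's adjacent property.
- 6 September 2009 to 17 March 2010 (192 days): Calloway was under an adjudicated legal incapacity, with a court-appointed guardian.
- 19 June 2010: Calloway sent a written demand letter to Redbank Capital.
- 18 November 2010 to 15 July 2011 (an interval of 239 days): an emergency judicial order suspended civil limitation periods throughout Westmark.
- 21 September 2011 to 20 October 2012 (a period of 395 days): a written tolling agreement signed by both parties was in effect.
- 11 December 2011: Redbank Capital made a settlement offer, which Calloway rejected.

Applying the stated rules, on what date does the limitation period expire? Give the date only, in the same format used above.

20 June 2013

The limitation period began to run on 25 March 2009.
30 months from 25 March 2009 is 25 September 2011.
The period was tolled for 239 days by the emergency suspension of filing deadlines (18 November 2010 to 15 July 2011), pushing the deadline to 21 May 2012.
The period was tolled for 395 days by the written tolling agreement (21 September 2011 to 20 October 2012), pushing the deadline to 20 June 2013.
The plaintiff's legal incapacity from 6 September 2009 to 17 March 2010 does not toll the period, because no stated rule makes the plaintiff's incapacity a tolling event.
The other events in the timeline have no effect on the limitation period under the stated rules.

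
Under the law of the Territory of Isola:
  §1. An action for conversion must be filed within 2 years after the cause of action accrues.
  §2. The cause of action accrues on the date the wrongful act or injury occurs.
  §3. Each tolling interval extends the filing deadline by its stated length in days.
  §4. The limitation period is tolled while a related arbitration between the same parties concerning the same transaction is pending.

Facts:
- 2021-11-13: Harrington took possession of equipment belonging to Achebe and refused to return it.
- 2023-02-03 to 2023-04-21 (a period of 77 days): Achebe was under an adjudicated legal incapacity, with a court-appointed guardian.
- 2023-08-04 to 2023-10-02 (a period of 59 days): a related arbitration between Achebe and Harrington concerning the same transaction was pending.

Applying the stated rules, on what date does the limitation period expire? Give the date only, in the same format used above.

The cause of action accrued on 2021-11-13, the date of the act.
Adding the 2 years base period to 2021-11-13 gives a deadline of 2023-11-13, before any tolling.
Because the pending related arbitration ran from 2023-08-04 to 2023-10-02, the deadline is extended by 59 days to 2024-01-11.
No stated provision tolls the period for the plaintiff's incapacity, so the interval from 2023-02-03 to 2023-04-21 has no effect on the deadline.

2024-01-11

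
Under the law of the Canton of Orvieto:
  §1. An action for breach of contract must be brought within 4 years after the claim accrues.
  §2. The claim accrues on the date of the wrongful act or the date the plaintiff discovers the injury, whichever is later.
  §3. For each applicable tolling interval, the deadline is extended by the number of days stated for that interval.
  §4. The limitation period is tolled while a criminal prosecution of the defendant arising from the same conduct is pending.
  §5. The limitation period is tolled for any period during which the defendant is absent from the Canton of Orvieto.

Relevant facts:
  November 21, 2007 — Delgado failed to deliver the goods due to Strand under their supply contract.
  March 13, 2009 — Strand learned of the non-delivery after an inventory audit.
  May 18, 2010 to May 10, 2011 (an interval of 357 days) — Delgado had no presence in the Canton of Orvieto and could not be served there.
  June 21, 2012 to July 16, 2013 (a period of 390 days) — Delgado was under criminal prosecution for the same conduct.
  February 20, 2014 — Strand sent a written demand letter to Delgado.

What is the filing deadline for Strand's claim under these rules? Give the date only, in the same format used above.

Because discovery on March 13, 2009 post-dates the November 21, 2007 act, accrual under the later-of rule falls on March 13, 2009.
The untolled deadline — 4 years after March 13, 2009 — is March 13, 2013.
Because the defendant's absence from the jurisdiction ran from May 18, 2010 to May 10, 2011, the deadline is extended by 357 days to March 5, 2014.
Because the pending criminal prosecution ran from June 21, 2012 to July 16, 2013, the deadline is extended by 390 days to March 30, 2015.
Nothing else in the chronology tolls or restarts the period.

March 30, 2015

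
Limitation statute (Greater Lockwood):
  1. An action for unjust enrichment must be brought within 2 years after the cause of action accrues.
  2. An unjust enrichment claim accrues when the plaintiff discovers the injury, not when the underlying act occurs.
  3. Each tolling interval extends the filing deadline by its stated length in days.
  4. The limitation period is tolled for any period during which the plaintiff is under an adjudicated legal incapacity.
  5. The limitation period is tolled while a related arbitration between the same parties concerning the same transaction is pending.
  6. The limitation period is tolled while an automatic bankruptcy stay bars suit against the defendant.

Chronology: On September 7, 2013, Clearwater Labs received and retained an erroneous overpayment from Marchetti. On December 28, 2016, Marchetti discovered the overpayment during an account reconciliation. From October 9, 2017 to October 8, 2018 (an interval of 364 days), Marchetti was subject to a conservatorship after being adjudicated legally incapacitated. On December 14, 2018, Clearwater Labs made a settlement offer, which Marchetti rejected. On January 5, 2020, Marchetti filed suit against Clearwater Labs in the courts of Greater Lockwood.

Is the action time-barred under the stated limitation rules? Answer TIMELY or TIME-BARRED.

TIME-BARRED

The claim did not accrue until Marchetti discovered the injury on December 28, 2016; the September 7, 2013 act date does not start the clock under the stated rule.
Adding the 2 years base period to December 28, 2016 gives a deadline of December 28, 2018, before any tolling.
Because the plaintiff's legal incapacity ran from October 9, 2017 to October 8, 2018, the deadline is extended by 364 days to December 27, 2019.
Nothing else in the chronology tolls or restarts the period.
Marchetti filed on January 5, 2020, after the December 27, 2019 deadline, so the action is time-barred.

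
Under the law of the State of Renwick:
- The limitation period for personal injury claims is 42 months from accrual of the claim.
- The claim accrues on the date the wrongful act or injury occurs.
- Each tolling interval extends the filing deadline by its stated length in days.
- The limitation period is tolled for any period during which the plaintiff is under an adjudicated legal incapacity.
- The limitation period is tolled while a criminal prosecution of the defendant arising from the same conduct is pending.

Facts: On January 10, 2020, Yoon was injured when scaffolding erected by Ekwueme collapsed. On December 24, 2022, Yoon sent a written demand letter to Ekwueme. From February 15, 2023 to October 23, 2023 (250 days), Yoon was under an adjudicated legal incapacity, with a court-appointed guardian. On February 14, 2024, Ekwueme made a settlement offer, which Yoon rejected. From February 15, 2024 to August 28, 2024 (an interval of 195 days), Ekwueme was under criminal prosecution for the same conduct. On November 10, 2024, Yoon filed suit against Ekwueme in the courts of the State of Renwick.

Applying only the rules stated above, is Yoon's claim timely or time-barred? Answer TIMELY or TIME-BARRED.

TIME-BARRED

The claim accrued on January 10, 2020, the date of the act.
The untolled deadline — 42 months after January 10, 2020 — is July 10, 2023.
The period was tolled for 250 days by the plaintiff's legal incapacity (February 15, 2023 to October 23, 2023), pushing the deadline to March 16, 2024.
Because the pending criminal prosecution ran from February 15, 2024 to August 28, 2024, the deadline is extended by 195 days to September 27, 2024.
None of the other events listed affects the running of the period under the stated rules.
The November 10, 2024 filing falls after the September 27, 2024 deadline; the claim is time-barred.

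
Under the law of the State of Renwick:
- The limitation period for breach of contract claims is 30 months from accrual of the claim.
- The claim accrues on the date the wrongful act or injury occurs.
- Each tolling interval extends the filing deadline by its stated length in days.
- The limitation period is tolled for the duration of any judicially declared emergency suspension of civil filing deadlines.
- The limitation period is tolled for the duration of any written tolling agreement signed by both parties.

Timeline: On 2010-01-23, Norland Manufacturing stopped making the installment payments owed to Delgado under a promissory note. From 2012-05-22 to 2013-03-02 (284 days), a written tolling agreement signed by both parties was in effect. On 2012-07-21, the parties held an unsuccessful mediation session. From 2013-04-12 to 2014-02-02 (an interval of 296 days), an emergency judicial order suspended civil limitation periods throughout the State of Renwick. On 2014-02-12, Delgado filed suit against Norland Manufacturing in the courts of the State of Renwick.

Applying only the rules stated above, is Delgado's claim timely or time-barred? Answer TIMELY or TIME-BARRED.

The limitation period began to run on 2010-01-23.
30 months from 2010-01-23 is 2012-07-23.
The period was tolled for 284 days by the written tolling agreement (2012-05-22 to 2013-03-02), pushing the deadline to 2013-05-03.
The period was tolled for 296 days by the emergency suspension of filing deadlines (2013-04-12 to 2014-02-02), pushing the deadline to 2014-02-23.
None of the other events listed affects the running of the period under the stated rules.
The 2014-02-12 filing precedes the 2014-02-23 deadline; the claim is timely.

TIMELY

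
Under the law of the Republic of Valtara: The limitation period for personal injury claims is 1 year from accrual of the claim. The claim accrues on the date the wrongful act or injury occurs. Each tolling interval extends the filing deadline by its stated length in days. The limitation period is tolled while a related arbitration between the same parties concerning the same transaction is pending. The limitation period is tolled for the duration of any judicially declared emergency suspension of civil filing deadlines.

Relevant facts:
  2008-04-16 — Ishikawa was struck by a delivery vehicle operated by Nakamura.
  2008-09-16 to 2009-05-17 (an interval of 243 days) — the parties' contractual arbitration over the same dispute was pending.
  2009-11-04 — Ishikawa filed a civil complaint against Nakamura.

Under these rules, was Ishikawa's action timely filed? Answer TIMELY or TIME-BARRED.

TIMELY

The claim accrued on 2008-04-16, the date of the act.
The untolled deadline — 1 year after 2008-04-16 — is 2009-04-16.
The pending related arbitration from 2008-09-16 to 2009-05-17 tolled the period for 243 days, extending the deadline to 2009-12-15.
Filing on 2009-11-04 beat the 2009-12-15 deadline — the action is timely.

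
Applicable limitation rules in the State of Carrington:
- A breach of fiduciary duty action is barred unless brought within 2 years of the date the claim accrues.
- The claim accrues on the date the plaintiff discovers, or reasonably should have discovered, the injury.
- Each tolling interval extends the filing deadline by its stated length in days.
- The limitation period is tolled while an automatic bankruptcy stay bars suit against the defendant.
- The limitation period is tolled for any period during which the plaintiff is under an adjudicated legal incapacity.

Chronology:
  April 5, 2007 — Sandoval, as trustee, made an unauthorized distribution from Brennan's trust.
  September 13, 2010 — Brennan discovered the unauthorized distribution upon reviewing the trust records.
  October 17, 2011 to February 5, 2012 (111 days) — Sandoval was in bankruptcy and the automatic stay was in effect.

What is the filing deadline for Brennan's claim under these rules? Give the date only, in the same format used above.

January 2, 2013

Under the discovery rule, the claim accrued on September 13, 2010, when Brennan discovered the injury — not on the April 5, 2007 date of the underlying act.
The untolled deadline — 2 years after September 13, 2010 — is September 13, 2012.
The automatic bankruptcy stay from October 17, 2011 to February 5, 2012 tolled the period for 111 days, extending the deadline to January 2, 2013.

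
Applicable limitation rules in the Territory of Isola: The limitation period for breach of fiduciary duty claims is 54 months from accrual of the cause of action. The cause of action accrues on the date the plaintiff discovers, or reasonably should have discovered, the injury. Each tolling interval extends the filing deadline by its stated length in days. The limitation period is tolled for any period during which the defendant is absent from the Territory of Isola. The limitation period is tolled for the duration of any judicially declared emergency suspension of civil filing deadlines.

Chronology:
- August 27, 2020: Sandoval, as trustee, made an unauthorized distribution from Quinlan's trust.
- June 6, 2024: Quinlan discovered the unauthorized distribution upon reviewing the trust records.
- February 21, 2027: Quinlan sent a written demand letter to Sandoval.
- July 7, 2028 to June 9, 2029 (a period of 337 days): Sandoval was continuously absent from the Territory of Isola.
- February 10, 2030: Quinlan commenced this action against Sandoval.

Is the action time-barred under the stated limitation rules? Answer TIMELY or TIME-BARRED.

TIME-BARRED

Under the discovery rule, the claim accrued on June 6, 2024, when Quinlan discovered the injury — not on the August 27, 2020 date of the underlying act.
The untolled deadline — 54 months after June 6, 2024 — is December 6, 2028.
The period was tolled for 337 days by the defendant's absence from the jurisdiction (July 7, 2028 to June 9, 2029), pushing the deadline to November 8, 2029.
The other events in the timeline have no effect on the limitation period under the stated rules.
Quinlan filed on February 10, 2030, after the November 8, 2029 deadline, so the action is time-barred.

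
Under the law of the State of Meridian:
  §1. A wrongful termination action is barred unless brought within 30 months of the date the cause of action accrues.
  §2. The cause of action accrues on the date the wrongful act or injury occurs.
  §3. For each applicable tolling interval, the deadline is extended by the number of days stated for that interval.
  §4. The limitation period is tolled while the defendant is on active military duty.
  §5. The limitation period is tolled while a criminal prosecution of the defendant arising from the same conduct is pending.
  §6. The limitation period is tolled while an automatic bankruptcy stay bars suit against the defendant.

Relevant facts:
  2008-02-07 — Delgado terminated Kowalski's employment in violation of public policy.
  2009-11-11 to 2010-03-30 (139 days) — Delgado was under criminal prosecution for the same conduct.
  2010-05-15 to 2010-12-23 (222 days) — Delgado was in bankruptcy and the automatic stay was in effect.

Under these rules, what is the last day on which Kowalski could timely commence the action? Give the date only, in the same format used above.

2011-08-03

The claim accrued on 2008-02-07, when the wrongful act occurred.
Adding the 30 months base period to 2008-02-07 gives a deadline of 2010-08-07, before any tolling.
Because the pending criminal prosecution ran from 2009-11-11 to 2010-03-30, the deadline is extended by 139 days to 2010-12-24.
Because the automatic bankruptcy stay ran from 2010-05-15 to 2010-12-23, the deadline is extended by 222 days to 2011-08-03.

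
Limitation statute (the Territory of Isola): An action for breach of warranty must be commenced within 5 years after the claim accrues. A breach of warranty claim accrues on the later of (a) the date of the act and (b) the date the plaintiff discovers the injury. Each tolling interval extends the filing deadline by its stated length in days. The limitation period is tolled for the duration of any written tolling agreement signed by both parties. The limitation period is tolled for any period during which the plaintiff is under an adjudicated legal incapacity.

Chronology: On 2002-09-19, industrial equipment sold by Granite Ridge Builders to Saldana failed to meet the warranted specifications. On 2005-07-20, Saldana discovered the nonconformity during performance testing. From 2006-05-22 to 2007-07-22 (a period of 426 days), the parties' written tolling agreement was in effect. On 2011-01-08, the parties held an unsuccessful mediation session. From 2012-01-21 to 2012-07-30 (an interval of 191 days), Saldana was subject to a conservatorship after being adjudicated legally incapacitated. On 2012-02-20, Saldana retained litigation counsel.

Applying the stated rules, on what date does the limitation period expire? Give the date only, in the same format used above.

2011-09-19

Taking the later of the act (2002-09-19) and discovery (2005-07-20), the claim accrued on 2005-07-20.
5 years from 2005-07-20 is 2010-07-20.
Because the written tolling agreement ran from 2006-05-22 to 2007-07-22, the deadline is extended by 426 days to 2011-09-19.
The plaintiff's legal incapacity starting 2012-01-21 came too late — the period had run on 2011-09-19 — and so does not extend the deadline.
None of the other events listed affects the running of the period under the stated rules.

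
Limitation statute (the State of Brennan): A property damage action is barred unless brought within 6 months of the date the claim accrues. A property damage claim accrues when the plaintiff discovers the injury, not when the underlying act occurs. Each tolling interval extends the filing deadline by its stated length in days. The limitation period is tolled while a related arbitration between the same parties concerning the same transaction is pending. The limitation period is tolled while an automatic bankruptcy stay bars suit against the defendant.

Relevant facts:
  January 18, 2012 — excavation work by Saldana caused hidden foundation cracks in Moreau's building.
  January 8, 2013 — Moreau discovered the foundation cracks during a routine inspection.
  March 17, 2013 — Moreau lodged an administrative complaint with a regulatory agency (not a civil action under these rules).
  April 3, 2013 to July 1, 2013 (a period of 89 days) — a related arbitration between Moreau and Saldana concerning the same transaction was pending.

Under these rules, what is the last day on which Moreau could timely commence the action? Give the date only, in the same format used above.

October 5, 2013

Accrual is tied to discovery, so the period began on January 8, 2013 rather than on January 18, 2012 when the act occurred.
The untolled deadline — 6 months after January 8, 2013 — is July 8, 2013.
The period was tolled for 89 days by the pending related arbitration (April 3, 2013 to July 1, 2013), pushing the deadline to October 5, 2013.
None of the other events listed affects the running of the period under the stated rules.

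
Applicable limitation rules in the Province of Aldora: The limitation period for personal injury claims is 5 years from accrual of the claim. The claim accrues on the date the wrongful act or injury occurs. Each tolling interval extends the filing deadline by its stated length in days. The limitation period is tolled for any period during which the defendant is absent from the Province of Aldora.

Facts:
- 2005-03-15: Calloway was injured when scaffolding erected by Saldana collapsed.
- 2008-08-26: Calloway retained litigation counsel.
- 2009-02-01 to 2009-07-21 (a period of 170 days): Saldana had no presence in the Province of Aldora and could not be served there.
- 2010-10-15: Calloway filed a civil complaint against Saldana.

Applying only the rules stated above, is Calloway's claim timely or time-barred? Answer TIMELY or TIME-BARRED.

TIME-BARRED

The limitation period began to run on 2005-03-15.
The untolled deadline — 5 years after 2005-03-15 — is 2010-03-15.
Because the defendant's absence from the jurisdiction ran from 2009-02-01 to 2009-07-21, the deadline is extended by 170 days to 2010-09-01.
The other events in the timeline have no effect on the limitation period under the stated rules.
The 2010-10-15 filing falls after the 2010-09-01 deadline; the claim is time-barred.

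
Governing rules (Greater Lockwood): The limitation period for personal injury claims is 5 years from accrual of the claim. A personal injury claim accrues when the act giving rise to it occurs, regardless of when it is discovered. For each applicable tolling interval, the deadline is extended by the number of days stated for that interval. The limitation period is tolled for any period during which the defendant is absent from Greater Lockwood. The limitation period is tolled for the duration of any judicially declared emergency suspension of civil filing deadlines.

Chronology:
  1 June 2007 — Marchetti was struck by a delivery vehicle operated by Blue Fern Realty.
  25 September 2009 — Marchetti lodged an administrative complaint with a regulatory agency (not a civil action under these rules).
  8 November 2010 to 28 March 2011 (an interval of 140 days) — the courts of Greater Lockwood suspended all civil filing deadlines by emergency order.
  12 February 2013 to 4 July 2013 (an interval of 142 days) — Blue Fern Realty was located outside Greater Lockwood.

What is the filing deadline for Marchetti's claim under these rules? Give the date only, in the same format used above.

19 October 2012

The claim accrued on 1 June 2007, when the wrongful act occurred.
5 years from 1 June 2007 is 1 June 2012.
Because the emergency suspension of filing deadlines ran from 8 November 2010 to 28 March 2011, the deadline is extended by 140 days to 19 October 2012.
The defendant's absence from the jurisdiction starting 12 February 2013 came too late — the period had run on 19 October 2012 — and so does not extend the deadline.
None of the other events listed affects the running of the period under the stated rules.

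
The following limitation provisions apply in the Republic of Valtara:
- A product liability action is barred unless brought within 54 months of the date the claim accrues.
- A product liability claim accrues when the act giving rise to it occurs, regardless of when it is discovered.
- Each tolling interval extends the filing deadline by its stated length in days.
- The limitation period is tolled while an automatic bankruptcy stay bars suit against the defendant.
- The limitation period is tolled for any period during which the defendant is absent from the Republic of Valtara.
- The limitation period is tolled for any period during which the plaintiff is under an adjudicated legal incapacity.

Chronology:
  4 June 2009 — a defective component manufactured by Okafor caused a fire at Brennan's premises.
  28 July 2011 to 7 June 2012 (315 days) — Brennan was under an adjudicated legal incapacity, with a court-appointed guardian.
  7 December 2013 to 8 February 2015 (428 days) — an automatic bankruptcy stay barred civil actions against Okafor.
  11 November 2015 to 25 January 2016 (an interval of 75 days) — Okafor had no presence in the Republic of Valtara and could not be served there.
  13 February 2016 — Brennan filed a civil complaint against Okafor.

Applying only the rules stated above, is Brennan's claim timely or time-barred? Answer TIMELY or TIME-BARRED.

The claim accrued on 4 June 2009, when the wrongful act occurred.
54 months from 4 June 2009 is 4 December 2013.
The period was tolled for 315 days by the plaintiff's legal incapacity (28 July 2011 to 7 June 2012), pushing the deadline to 15 October 2014.
The automatic bankruptcy stay from 7 December 2013 to 8 February 2015 tolled the period for 428 days, extending the deadline to 17 December 2015.
The defendant's absence from the jurisdiction from 11 November 2015 to 25 January 2016 tolled the period for 75 days, extending the deadline to 1 March 2016.
Filing on 13 February 2016 beat the 1 March 2016 deadline — the action is timely.

TIMELY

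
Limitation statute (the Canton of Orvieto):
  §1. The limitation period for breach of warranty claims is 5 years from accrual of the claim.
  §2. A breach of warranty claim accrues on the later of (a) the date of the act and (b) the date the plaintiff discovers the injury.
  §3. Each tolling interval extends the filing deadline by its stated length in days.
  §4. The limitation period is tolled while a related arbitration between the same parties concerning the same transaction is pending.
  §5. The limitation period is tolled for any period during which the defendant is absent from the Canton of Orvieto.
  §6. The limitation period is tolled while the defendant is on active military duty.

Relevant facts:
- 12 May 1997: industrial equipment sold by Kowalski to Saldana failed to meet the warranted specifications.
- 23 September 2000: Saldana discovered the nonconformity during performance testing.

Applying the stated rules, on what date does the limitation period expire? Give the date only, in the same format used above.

The claim accrued on 23 September 2000 — the later of the 12 May 1997 act and the 23 September 2000 discovery.
The untolled deadline — 5 years after 23 September 2000 — is 23 September 2005.

23 September 2005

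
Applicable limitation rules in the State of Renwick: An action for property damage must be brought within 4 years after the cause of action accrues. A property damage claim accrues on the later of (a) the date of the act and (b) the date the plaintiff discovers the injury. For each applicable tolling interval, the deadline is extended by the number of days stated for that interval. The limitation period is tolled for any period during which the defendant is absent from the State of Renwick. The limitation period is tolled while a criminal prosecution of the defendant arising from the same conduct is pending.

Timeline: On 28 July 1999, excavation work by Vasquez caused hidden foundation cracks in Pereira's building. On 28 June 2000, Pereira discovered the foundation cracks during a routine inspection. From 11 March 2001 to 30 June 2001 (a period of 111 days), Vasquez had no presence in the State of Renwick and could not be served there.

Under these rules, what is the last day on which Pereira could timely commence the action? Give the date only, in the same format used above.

17 October 2004

Because discovery on 28 June 2000 post-dates the 28 July 1999 act, accrual under the later-of rule falls on 28 June 2000.
The untolled deadline — 4 years after 28 June 2000 — is 28 June 2004.
The defendant's absence from the jurisdiction from 11 March 2001 to 30 June 2001 tolled the period for 111 days, extending the deadline to 17 October 2004.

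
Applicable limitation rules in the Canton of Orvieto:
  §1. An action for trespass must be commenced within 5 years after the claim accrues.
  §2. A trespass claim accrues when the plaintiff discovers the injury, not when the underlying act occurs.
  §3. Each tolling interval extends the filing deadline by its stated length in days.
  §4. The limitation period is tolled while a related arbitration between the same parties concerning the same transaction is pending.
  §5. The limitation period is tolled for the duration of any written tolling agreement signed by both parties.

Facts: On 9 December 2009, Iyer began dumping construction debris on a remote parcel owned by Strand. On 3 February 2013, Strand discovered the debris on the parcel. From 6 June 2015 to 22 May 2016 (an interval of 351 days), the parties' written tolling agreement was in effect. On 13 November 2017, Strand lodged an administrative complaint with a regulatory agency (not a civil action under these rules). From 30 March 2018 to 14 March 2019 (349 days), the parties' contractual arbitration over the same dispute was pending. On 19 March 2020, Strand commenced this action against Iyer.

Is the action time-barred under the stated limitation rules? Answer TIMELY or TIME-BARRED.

Accrual is tied to discovery, so the period began on 3 February 2013 rather than on 9 December 2009 when the act occurred.
Adding the 5 years base period to 3 February 2013 gives a deadline of 3 February 2018, before any tolling.
The written tolling agreement from 6 June 2015 to 22 May 2016 tolled the period for 351 days, extending the deadline to 20 January 2019.
The period was tolled for 349 days by the pending related arbitration (30 March 2018 to 14 March 2019), pushing the deadline to 4 January 2020.
Nothing else in the chronology tolls or restarts the period.
Filing on 19 March 2020 missed the 4 January 2020 deadline — the action is time-barred.

TIME-BARRED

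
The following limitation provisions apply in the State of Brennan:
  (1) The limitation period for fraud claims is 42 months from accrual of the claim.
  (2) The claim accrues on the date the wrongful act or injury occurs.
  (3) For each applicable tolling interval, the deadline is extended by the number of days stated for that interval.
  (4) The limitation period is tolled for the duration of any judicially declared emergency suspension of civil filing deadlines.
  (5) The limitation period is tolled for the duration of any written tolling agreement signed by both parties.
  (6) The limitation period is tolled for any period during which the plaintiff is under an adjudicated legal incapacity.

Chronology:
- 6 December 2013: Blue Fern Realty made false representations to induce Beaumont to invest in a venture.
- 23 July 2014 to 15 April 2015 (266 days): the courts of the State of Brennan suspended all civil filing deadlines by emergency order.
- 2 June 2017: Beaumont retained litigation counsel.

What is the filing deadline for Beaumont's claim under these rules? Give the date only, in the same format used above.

The claim accrued on 6 December 2013, when the wrongful act occurred.
The untolled deadline — 42 months after 6 December 2013 — is 6 June 2017.
The period was tolled for 266 days by the emergency suspension of filing deadlines (23 July 2014 to 15 April 2015), pushing the deadline to 27 February 2018.
None of the other events listed affects the running of the period under the stated rules.

27 February 2018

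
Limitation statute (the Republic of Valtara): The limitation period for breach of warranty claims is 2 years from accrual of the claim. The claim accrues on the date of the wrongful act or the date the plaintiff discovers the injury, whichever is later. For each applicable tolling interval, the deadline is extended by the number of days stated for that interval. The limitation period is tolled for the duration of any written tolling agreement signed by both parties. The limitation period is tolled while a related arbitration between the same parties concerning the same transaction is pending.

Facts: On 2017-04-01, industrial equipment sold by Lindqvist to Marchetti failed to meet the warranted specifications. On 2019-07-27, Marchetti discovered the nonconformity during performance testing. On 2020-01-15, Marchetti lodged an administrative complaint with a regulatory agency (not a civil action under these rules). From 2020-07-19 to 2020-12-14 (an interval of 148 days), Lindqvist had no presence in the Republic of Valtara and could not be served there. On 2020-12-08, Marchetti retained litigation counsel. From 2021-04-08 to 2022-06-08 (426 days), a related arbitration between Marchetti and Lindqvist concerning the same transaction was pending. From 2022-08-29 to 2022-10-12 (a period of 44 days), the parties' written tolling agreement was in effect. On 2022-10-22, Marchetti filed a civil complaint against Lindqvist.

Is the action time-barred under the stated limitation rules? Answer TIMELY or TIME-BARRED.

TIMELY

Taking the later of the act (2017-04-01) and discovery (2019-07-27), the claim accrued on 2019-07-27.
Adding the 2 years base period to 2019-07-27 gives a deadline of 2021-07-27, before any tolling.
The period was tolled for 426 days by the pending related arbitration (2021-04-08 to 2022-06-08), pushing the deadline to 2022-09-26.
The written tolling agreement from 2022-08-29 to 2022-10-12 tolled the period for 44 days, extending the deadline to 2022-11-09.
No stated provision tolls the period for the defendant's absence, so the interval from 2020-07-19 to 2020-12-14 has no effect on the deadline.
Nothing else in the chronology tolls or restarts the period.
Marchetti filed on 2022-10-22, before the 2022-11-09 deadline, so the action is timely.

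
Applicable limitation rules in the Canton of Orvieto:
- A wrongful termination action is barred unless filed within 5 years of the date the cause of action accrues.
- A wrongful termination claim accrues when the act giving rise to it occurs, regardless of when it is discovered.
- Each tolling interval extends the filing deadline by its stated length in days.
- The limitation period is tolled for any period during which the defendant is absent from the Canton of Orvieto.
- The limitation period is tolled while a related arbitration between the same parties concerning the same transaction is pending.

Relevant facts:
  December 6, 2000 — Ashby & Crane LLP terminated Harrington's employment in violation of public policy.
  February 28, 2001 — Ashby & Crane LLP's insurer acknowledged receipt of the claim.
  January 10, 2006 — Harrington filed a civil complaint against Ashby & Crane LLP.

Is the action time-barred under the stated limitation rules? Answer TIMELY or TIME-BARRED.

TIME-BARRED

The cause of action accrued on December 6, 2000, the date of the act.
5 years from December 6, 2000 is December 6, 2005.
Nothing else in the chronology tolls or restarts the period.
Harrington filed on January 10, 2006, after the December 6, 2005 deadline, so the action is time-barred.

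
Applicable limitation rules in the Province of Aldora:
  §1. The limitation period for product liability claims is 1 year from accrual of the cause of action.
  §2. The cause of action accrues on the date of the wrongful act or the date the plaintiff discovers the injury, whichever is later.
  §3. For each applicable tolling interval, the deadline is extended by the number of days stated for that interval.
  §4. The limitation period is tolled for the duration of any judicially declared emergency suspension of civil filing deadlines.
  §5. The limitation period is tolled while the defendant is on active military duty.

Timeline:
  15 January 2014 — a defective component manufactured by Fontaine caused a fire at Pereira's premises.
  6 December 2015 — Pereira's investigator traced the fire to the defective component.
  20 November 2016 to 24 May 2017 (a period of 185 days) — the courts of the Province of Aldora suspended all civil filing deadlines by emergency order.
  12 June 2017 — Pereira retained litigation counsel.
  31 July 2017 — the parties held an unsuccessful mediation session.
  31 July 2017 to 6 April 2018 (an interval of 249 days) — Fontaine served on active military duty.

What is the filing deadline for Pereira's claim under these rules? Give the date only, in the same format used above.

Taking the later of the act (15 January 2014) and discovery (6 December 2015), the claim accrued on 6 December 2015.
The untolled deadline — 1 year after 6 December 2015 — is 6 December 2016.
Because the emergency suspension of filing deadlines ran from 20 November 2016 to 24 May 2017, the deadline is extended by 185 days to 9 June 2017.
By the time the defendant's active military service began on 31 July 2017, the limitation period had already expired on 9 June 2017; that interval cannot revive it.
Nothing else in the chronology tolls or restarts the period.

9 June 2017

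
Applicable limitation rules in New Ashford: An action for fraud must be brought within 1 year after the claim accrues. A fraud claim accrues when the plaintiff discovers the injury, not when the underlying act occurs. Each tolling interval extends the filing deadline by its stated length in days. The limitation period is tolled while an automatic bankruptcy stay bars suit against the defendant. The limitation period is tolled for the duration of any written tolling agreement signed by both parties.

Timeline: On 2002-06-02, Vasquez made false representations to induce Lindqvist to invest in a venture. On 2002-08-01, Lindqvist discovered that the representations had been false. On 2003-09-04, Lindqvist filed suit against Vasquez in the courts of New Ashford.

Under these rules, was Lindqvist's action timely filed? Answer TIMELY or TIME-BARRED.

TIME-BARRED

Accrual is tied to discovery, so the period began on 2002-08-01 rather than on 2002-06-02 when the act occurred.
The untolled deadline — 1 year after 2002-08-01 — is 2003-08-01.
Lindqvist filed on 2003-09-04, after the 2003-08-01 deadline, so the action is time-barred.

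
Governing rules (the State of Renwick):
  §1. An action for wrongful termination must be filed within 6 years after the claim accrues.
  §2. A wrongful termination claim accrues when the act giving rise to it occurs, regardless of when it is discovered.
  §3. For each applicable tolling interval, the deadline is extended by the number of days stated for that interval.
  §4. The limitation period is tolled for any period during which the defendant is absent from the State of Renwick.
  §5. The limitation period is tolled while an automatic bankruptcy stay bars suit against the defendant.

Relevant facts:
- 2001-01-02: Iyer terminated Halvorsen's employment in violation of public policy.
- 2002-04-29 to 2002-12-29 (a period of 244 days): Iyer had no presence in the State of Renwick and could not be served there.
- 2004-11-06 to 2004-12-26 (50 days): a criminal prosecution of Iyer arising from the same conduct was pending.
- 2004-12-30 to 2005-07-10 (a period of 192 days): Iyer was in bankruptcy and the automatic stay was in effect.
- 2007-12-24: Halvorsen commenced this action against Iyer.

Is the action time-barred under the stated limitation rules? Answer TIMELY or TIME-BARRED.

The limitation period began to run on 2001-01-02.
The untolled deadline — 6 years after 2001-01-02 — is 2007-01-02.
The period was tolled for 244 days by the defendant's absence from the jurisdiction (2002-04-29 to 2002-12-29), pushing the deadline to 2007-09-03.
The automatic bankruptcy stay from 2004-12-30 to 2005-07-10 tolled the period for 192 days, extending the deadline to 2008-03-13.
Although a criminal prosecution ran from 2004-11-06 to 2004-12-26, the stated rules do not make that a tolling event, so it is disregarded.
Halvorsen filed on 2007-12-24, before the 2008-03-13 deadline, so the action is timely.

TIMELY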